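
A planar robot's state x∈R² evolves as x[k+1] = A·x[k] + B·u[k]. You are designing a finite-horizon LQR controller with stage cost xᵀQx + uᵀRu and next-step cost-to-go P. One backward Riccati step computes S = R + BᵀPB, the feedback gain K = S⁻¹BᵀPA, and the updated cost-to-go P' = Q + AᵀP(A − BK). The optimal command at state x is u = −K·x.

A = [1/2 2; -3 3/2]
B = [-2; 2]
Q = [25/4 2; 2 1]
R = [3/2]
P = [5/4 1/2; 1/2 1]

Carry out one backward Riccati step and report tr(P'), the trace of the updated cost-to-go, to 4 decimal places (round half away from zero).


BᵀP = [-1.5000 1.0000]
S = R + BᵀPB = [3/2] + [5.0000] = [6.5000]
BᵀPA = [-3.7500 -1.5000]
K = S⁻¹·BᵀPA = [-0.5769 -0.2308]
A−BK = [-0.6538 1.5385; -1.8462 1.9615]
AᵀP(A−BK) = [5.6490 -6.7404; -6.7404 9.9038]
P' = Q + AᵀP(A−BK) = [11.8990 -4.7404; -4.7404 10.9038]
tr(P') = 22.8029

22.8029


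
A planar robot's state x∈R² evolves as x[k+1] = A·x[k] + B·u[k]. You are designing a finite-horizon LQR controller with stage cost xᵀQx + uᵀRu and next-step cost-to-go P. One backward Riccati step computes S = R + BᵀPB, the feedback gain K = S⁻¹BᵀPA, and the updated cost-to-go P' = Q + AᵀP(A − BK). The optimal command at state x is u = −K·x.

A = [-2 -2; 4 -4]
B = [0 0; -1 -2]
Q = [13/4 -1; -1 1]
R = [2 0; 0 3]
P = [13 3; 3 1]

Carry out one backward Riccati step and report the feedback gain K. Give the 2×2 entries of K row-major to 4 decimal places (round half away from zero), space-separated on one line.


BᵀP = [-3.0000 -1.0000; -6.0000 -2.0000]
S = R + BᵀPB = [2 0; 0 3] + [1.0000 2.0000; 2.0000 4.0000] = [3.0000 2.0000; 2.0000 7.0000]
BᵀPA = [2.0000 10.0000; 4.0000 20.0000]
K = S⁻¹·BᵀPA = [0.3529 1.7647; 0.4706 2.3529]
A−BK = [-2.0000 -2.0000; 5.2941 2.4706]
AᵀP(A−BK) = [17.4118 23.0588; 23.0588 51.2941]
P' = Q + AᵀP(A−BK) = [20.6618 22.0588; 22.0588 52.2941]
tr(P') = 72.9559

0.3529 1.7647 0.4706 2.3529


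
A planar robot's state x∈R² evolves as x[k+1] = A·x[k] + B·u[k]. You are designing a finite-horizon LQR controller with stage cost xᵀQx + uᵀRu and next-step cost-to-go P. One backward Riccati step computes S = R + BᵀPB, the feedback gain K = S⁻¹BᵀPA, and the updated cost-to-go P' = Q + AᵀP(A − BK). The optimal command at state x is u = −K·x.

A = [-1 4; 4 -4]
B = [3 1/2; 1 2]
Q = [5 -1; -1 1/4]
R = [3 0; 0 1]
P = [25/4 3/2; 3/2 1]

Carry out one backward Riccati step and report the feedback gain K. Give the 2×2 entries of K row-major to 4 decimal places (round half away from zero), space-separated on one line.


BᵀP = [20.2500 5.5000; 6.1250 2.7500]
S = R + BᵀPB = [3 0; 0 1] + [66.2500 21.1250; 21.1250 8.5625] = [69.2500 21.1250; 21.1250 9.5625]
BᵀPA = [1.7500 59.0000; 4.8750 13.5000]
K = S⁻¹·BᵀPA = [-0.3994 1.2920; 1.3922 -1.4425]
A−BK = [-0.4978 0.8452; 1.6151 -2.4069]
AᵀP(A−BK) = [4.1621 -6.2287; -6.2287 11.2440]
P' = Q + AᵀP(A−BK) = [9.1621 -7.2287; -7.2287 11.4940]
tr(P') = 20.6561

-0.3994 1.2920 1.3922 -1.4425


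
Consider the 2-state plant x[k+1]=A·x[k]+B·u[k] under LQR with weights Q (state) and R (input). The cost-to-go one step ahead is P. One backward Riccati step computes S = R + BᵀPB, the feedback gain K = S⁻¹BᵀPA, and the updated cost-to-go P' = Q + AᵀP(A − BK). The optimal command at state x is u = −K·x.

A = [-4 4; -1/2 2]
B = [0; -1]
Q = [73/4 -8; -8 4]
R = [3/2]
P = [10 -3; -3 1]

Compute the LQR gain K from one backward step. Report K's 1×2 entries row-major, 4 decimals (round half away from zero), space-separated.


BᵀP = [3.0000 -1.0000]
S = R + BᵀPB = [3/2] + [1.0000] = [2.5000]
BᵀPA = [-11.5000 10.0000]
K = S⁻¹·BᵀPA = [-4.6000 4.0000]
A−BK = [-4.0000 4.0000; -5.1000 6.0000]
AᵀP(A−BK) = [95.3500 -85.0000; -85.0000 76.0000]
P' = Q + AᵀP(A−BK) = [113.6000 -93.0000; -93.0000 80.0000]
tr(P') = 193.6000

-4.6000 4.0000


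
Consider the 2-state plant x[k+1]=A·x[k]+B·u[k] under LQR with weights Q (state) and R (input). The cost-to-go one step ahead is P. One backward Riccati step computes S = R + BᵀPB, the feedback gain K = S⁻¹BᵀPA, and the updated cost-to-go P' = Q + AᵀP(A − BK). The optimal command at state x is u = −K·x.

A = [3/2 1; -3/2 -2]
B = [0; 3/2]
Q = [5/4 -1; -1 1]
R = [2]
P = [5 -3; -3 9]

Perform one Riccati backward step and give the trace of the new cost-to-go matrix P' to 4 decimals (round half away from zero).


BᵀP = [-4.5000 13.5000]
S = R + BᵀPB = [2] + [20.2500] = [22.2500]
BᵀPA = [-27.0000 -31.5000]
K = S⁻¹·BᵀPA = [-1.2135 -1.4157]
A−BK = [1.5000 1.0000; 0.3202 0.1236]
AᵀP(A−BK) = [12.2360 9.7753; 9.7753 8.4045]
P' = Q + AᵀP(A−BK) = [13.4860 8.7753; 8.7753 9.4045]
tr(P') = 22.8904

22.8904


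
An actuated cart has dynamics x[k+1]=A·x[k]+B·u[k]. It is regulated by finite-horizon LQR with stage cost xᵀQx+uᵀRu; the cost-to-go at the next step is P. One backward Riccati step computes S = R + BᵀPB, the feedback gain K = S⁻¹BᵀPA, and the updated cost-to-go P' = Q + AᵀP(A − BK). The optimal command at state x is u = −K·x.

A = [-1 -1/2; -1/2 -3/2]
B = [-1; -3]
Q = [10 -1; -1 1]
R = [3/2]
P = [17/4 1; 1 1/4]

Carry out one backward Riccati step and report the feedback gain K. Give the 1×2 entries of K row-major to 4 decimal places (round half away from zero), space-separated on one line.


0.5804 0.4464

BᵀP = [-7.2500 -1.7500]
S = R + BᵀPB = [3/2] + [12.5000] = [14.0000]
BᵀPA = [8.1250 6.2500]
K = S⁻¹·BᵀPA = [0.5804 0.4464]
A−BK = [-0.4196 -0.0536; 1.2411 -0.1607]
AᵀP(A−BK) = [0.5971 0.4353; 0.4353 0.3348]
P' = Q + AᵀP(A−BK) = [10.5971 -0.5647; -0.5647 1.3348]
tr(P') = 11.9319


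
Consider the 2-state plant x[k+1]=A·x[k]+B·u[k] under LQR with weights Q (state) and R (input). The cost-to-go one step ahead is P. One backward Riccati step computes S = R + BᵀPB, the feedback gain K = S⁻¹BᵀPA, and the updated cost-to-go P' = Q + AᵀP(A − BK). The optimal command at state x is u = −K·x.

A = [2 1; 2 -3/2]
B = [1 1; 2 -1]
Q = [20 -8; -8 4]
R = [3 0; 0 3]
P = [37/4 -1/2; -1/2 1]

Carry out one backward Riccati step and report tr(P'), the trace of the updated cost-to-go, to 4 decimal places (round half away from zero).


BᵀP = [8.2500 1.5000; 9.7500 -1.5000]
S = R + BᵀPB = [3 0; 0 3] + [11.2500 6.7500; 6.7500 11.2500] = [14.2500 6.7500; 6.7500 14.2500]
BᵀPA = [19.5000 6.0000; 16.5000 12.0000]
K = S⁻¹·BᵀPA = [1.0571 0.0286; 0.6571 0.8286]
A−BK = [0.2857 0.1429; 0.5429 -0.7286]
AᵀP(A−BK) = [5.5429 1.7714; 1.7714 2.8857]
P' = Q + AᵀP(A−BK) = [25.5429 -6.2286; -6.2286 6.8857]
tr(P') = 32.4286

32.4286


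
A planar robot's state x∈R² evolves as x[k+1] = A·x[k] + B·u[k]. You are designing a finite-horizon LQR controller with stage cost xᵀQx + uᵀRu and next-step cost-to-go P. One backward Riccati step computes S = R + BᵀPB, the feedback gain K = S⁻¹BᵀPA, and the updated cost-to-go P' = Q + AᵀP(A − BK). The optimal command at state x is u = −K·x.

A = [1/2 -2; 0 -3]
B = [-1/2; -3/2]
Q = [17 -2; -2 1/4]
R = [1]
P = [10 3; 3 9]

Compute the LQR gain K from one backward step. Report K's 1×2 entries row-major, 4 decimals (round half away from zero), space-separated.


-0.1681 2.2655

BᵀP = [-9.5000 -15.0000]
S = R + BᵀPB = [1] + [27.2500] = [28.2500]
BᵀPA = [-4.7500 64.0000]
K = S⁻¹·BᵀPA = [-0.1681 2.2655]
A−BK = [0.4159 -0.8673; -0.2522 0.3982]
AᵀP(A−BK) = [1.7013 -3.7389; -3.7389 12.0088]
P' = Q + AᵀP(A−BK) = [18.7013 -5.7389; -5.7389 12.2588]
tr(P') = 30.9602


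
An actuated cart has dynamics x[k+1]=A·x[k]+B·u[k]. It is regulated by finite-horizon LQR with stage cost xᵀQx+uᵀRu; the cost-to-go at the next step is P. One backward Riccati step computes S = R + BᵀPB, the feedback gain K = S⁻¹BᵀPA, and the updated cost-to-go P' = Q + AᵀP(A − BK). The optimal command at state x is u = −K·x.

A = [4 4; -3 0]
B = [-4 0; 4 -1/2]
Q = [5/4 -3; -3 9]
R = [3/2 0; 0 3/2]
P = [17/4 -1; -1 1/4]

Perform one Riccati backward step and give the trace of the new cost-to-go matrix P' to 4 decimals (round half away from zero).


12.7174

BᵀP = [-21.0000 5.0000; 0.5000 -0.1250]
S = R + BᵀPB = [3/2 0; 0 3/2] + [104.0000 -2.5000; -2.5000 0.0625] = [105.5000 -2.5000; -2.5000 1.5625]
BᵀPA = [-99.0000 -84.0000; 2.3750 2.0000]
K = S⁻¹·BᵀPA = [-0.9379 -0.7961; 0.0193 0.0063]
A−BK = [0.2483 0.8158; 0.7614 3.1874]
AᵀP(A−BK) = [1.3490 1.1752; 1.1752 1.1184]
P' = Q + AᵀP(A−BK) = [2.5990 -1.8248; -1.8248 10.1184]
tr(P') = 12.7174


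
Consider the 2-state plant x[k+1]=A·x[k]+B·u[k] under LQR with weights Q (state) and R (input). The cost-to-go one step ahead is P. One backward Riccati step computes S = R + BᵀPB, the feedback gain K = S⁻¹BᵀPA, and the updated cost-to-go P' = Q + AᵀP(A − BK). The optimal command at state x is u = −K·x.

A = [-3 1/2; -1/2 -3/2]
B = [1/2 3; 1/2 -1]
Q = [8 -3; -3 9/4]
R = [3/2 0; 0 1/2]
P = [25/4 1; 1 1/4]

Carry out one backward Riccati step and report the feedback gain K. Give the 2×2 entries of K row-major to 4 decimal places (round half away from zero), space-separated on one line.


-0.1335 -0.0509 -1.0442 0.1034

BᵀP = [3.6250 0.6250; 17.7500 2.7500]
S = R + BᵀPB = [3/2 0; 0 1/2] + [2.1250 10.2500; 10.2500 50.5000] = [3.6250 10.2500; 10.2500 51.0000]
BᵀPA = [-11.1875 0.8750; -54.6250 4.7500]
K = S⁻¹·BᵀPA = [-0.1335 -0.0509; -1.0442 0.1034]
A−BK = [0.1995 0.2153; -1.4775 -1.3712]
AᵀP(A−BK) = [0.7769 0.1395; 0.1395 0.1785]
P' = Q + AᵀP(A−BK) = [8.7769 -2.8605; -2.8605 2.4285]
tr(P') = 11.2055


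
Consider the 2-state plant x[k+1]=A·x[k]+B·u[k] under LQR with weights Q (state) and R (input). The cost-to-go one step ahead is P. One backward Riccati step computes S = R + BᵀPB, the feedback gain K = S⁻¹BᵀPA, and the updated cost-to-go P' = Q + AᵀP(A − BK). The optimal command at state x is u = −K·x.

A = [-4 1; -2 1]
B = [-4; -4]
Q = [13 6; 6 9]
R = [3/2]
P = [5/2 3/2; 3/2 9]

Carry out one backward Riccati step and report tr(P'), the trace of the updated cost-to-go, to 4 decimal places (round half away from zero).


BᵀP = [-16.0000 -42.0000]
S = R + BᵀPB = [3/2] + [232.0000] = [233.5000]
BᵀPA = [148.0000 -58.0000]
K = S⁻¹·BᵀPA = [0.6338 -0.2484]
A−BK = [-1.4647 0.0064; 0.5353 0.0064]
AᵀP(A−BK) = [6.1927 -0.2377; -0.2377 0.0931]
P' = Q + AᵀP(A−BK) = [19.1927 5.7623; 5.7623 9.0931]
tr(P') = 28.2859

28.2859


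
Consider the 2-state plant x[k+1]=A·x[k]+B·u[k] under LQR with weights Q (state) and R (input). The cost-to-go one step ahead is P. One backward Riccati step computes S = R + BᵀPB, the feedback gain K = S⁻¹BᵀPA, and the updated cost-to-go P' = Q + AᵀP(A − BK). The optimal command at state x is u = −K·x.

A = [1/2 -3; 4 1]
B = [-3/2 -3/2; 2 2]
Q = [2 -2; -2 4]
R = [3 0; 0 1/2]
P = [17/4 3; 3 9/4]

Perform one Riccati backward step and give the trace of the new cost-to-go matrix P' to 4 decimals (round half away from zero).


BᵀP = [-0.3750 0.0000; -0.3750 0.0000]
S = R + BᵀPB = [3 0; 0 1/2] + [0.5625 0.5625; 0.5625 0.5625] = [3.5625 0.5625; 0.5625 1.0625]
BᵀPA = [-0.1875 1.1250; -0.1875 1.1250]
K = S⁻¹·BᵀPA = [-0.0270 0.1622; -0.1622 0.9730]
A−BK = [0.2162 -1.2973; 4.3784 -1.2703]
AᵀP(A−BK) = [49.0270 -31.6622; -31.6622 21.2230]
P' = Q + AᵀP(A−BK) = [51.0270 -33.6622; -33.6622 25.2230]
tr(P') = 76.2500

76.2500


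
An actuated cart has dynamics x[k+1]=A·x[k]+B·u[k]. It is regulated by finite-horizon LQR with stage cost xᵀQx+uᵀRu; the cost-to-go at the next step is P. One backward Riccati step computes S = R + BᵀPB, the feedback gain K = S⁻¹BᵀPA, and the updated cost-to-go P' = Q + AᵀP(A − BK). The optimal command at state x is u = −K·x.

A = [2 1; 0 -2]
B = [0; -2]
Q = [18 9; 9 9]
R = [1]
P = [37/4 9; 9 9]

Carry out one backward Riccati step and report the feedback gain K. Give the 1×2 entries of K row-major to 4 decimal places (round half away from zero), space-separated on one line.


BᵀP = [-18.0000 -18.0000]
S = R + BᵀPB = [1] + [36.0000] = [37.0000]
BᵀPA = [-36.0000 18.0000]
K = S⁻¹·BᵀPA = [-0.9730 0.4865]
A−BK = [2.0000 1.0000; -1.9459 -1.0270]
AᵀP(A−BK) = [1.9730 0.0135; 0.0135 0.4932]
P' = Q + AᵀP(A−BK) = [19.9730 9.0135; 9.0135 9.4932]
tr(P') = 29.4662

-0.9730 0.4865


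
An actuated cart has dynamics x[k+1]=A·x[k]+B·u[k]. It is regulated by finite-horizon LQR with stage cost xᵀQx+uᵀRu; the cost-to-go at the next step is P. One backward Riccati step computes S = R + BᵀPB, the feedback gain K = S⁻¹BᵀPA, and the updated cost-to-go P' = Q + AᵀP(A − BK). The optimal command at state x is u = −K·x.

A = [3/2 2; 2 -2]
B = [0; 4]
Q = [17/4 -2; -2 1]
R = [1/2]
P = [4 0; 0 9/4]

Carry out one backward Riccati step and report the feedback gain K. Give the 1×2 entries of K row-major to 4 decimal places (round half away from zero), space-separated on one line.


BᵀP = [0.0000 9.0000]
S = R + BᵀPB = [1/2] + [36.0000] = [36.5000]
BᵀPA = [18.0000 -18.0000]
K = S⁻¹·BᵀPA = [0.4932 -0.4932]
A−BK = [1.5000 2.0000; 0.0274 -0.0274]
AᵀP(A−BK) = [9.1233 11.8767; 11.8767 16.1233]
P' = Q + AᵀP(A−BK) = [13.3733 9.8767; 9.8767 17.1233]
tr(P') = 30.4966

0.4932 -0.4932


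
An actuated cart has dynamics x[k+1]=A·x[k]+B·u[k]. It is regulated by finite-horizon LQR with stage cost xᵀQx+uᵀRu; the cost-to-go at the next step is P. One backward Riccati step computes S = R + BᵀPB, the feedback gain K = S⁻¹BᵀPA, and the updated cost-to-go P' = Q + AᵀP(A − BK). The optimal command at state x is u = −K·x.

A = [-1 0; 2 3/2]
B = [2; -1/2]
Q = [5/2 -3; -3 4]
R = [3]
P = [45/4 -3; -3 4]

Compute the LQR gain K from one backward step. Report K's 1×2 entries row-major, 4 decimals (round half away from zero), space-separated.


BᵀP = [24.0000 -8.0000]
S = R + BᵀPB = [3] + [52.0000] = [55.0000]
BᵀPA = [-40.0000 -12.0000]
K = S⁻¹·BᵀPA = [-0.7273 -0.2182]
A−BK = [0.4545 0.4364; 1.6364 1.3909]
AᵀP(A−BK) = [10.1591 7.7727; 7.7727 6.3818]
P' = Q + AᵀP(A−BK) = [12.6591 4.7727; 4.7727 10.3818]
tr(P') = 23.0409

-0.7273 -0.2182


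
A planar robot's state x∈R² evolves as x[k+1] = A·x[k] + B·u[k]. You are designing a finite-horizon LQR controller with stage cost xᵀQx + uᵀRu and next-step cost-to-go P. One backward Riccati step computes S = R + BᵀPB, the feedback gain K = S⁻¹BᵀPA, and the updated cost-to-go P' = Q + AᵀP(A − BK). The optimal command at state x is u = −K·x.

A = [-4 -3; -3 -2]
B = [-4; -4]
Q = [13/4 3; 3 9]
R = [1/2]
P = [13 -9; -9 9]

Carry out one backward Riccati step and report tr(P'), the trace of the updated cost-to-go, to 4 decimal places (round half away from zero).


BᵀP = [-16.0000 0.0000]
S = R + BᵀPB = [1/2] + [64.0000] = [64.5000]
BᵀPA = [64.0000 48.0000]
K = S⁻¹·BᵀPA = [0.9922 0.7442]
A−BK = [-0.0310 -0.0233; 0.9690 0.9767]
AᵀP(A−BK) = [9.4961 9.3721; 9.3721 9.2791]
P' = Q + AᵀP(A−BK) = [12.7461 12.3721; 12.3721 18.2791]
tr(P') = 31.0252

31.0252


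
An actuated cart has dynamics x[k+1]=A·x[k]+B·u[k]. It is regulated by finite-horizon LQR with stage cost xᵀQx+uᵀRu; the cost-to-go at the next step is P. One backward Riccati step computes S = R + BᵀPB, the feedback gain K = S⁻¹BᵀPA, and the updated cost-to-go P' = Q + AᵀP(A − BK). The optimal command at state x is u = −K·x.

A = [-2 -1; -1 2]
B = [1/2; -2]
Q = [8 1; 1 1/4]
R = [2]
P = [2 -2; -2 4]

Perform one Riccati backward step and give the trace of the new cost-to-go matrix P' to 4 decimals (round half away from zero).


BᵀP = [5.0000 -9.0000]
S = R + BᵀPB = [2] + [20.5000] = [22.5000]
BᵀPA = [-1.0000 -23.0000]
K = S⁻¹·BᵀPA = [-0.0444 -1.0222]
A−BK = [-1.9778 -0.4889; -1.0889 -0.0444]
AᵀP(A−BK) = [3.9556 0.9778; 0.9778 2.4889]
P' = Q + AᵀP(A−BK) = [11.9556 1.9778; 1.9778 2.7389]
tr(P') = 14.6944

14.6944


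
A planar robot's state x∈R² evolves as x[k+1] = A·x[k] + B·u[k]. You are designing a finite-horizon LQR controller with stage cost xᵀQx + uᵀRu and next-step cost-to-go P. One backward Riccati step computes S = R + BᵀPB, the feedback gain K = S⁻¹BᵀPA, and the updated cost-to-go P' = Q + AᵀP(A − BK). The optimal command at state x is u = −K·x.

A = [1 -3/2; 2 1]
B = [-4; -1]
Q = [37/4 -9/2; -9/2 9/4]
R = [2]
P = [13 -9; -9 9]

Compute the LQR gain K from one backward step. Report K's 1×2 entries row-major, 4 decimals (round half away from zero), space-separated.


BᵀP = [-43.0000 27.0000]
S = R + BᵀPB = [2] + [145.0000] = [147.0000]
BᵀPA = [11.0000 91.5000]
K = S⁻¹·BᵀPA = [0.0748 0.6224]
A−BK = [1.2993 0.9898; 2.0748 1.6224]
AᵀP(A−BK) = [12.1769 9.6531; 9.6531 8.2959]
P' = Q + AᵀP(A−BK) = [21.4269 5.1531; 5.1531 10.5459]
tr(P') = 31.9728

0.0748 0.6224


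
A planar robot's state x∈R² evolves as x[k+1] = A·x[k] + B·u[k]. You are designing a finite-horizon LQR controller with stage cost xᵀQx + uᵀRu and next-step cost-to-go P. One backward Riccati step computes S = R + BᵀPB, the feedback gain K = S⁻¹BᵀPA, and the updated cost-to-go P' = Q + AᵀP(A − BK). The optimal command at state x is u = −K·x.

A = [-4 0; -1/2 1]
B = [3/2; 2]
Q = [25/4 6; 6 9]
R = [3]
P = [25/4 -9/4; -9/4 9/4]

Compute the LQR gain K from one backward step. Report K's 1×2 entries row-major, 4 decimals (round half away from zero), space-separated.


-1.5970 0.0896

BᵀP = [4.8750 1.1250]
S = R + BᵀPB = [3] + [9.5625] = [12.5625]
BᵀPA = [-20.0625 1.1250]
K = S⁻¹·BᵀPA = [-1.5970 0.0896]
A−BK = [-1.6045 -0.1343; 2.6940 0.8209]
AᵀP(A−BK) = [59.5224 9.6716; 9.6716 2.1493]
P' = Q + AᵀP(A−BK) = [65.7724 15.6716; 15.6716 11.1493]
tr(P') = 76.9216


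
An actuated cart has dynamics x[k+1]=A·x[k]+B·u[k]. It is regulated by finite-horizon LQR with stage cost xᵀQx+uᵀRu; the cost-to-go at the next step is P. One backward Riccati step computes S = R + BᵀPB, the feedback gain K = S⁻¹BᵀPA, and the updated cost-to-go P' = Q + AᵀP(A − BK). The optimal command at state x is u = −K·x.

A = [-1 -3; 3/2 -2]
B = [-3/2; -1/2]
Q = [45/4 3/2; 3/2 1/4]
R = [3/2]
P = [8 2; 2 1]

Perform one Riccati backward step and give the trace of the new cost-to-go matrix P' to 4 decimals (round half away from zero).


BᵀP = [-13.0000 -3.5000]
S = R + BᵀPB = [3/2] + [21.2500] = [22.7500]
BᵀPA = [7.7500 46.0000]
K = S⁻¹·BᵀPA = [0.3407 2.0220]
A−BK = [-0.4890 0.0330; 1.6703 -0.9890]
AᵀP(A−BK) = [1.6099 0.3297; 0.3297 6.9890]
P' = Q + AᵀP(A−BK) = [12.8599 1.8297; 1.8297 7.2390]
tr(P') = 20.0989

20.0989


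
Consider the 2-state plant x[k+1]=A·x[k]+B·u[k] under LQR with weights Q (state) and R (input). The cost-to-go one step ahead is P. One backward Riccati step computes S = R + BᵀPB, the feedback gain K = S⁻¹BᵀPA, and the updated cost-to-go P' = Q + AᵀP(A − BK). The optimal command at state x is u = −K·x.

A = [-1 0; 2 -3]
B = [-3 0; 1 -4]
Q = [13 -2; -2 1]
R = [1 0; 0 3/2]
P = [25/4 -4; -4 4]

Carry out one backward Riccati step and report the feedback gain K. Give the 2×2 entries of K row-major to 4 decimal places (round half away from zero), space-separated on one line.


0.3455 -0.0484 -0.3952 0.6855

BᵀP = [-22.7500 16.0000; 16.0000 -16.0000]
S = R + BᵀPB = [1 0; 0 3/2] + [84.2500 -64.0000; -64.0000 64.0000] = [85.2500 -64.0000; -64.0000 65.5000]
BᵀPA = [54.7500 -48.0000; -48.0000 48.0000]
K = S⁻¹·BᵀPA = [0.3455 -0.0484; -0.3952 0.6855]
A−BK = [0.0366 -0.1452; 0.0737 -0.2094]
AᵀP(A−BK) = [0.3622 -0.4446; -0.4446 0.7712]
P' = Q + AᵀP(A−BK) = [13.3622 -2.4446; -2.4446 1.7712]
tr(P') = 15.1334


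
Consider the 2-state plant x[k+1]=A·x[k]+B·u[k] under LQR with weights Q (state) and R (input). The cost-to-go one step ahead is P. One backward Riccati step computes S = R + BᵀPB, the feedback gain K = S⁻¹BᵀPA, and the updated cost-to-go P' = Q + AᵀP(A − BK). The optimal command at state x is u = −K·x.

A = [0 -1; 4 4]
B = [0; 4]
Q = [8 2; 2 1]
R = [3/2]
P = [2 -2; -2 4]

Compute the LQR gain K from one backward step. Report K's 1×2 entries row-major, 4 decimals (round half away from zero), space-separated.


0.9771 1.0992

BᵀP = [-8.0000 16.0000]
S = R + BᵀPB = [3/2] + [64.0000] = [65.5000]
BᵀPA = [64.0000 72.0000]
K = S⁻¹·BᵀPA = [0.9771 1.0992]
A−BK = [0.0000 -1.0000; 0.0916 -0.3969]
AᵀP(A−BK) = [1.4656 1.6489; 1.6489 2.8550]
P' = Q + AᵀP(A−BK) = [9.4656 3.6489; 3.6489 3.8550]
tr(P') = 13.3206


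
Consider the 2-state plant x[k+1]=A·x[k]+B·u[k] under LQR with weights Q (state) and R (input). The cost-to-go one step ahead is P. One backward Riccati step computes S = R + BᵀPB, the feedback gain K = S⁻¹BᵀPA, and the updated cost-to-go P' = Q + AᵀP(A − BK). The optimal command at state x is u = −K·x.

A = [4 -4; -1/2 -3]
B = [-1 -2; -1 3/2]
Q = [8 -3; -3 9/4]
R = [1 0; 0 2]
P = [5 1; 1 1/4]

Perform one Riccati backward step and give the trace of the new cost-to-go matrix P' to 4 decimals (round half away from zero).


22.4844

BᵀP = [-6.0000 -1.2500; -8.5000 -1.6250]
S = R + BᵀPB = [1 0; 0 2] + [7.2500 10.1250; 10.1250 14.5625] = [8.2500 10.1250; 10.1250 16.5625]
BᵀPA = [-23.3750 27.7500; -33.1875 38.8750]
K = S⁻¹·BᵀPA = [-1.4982 1.9341; -1.0879 1.1648]
A−BK = [0.3260 0.2637; -0.3663 -2.8132]
AᵀP(A−BK) = [4.9377 -5.7582; -5.7582 7.2967]
P' = Q + AᵀP(A−BK) = [12.9377 -8.7582; -8.7582 9.5467]
tr(P') = 22.4844


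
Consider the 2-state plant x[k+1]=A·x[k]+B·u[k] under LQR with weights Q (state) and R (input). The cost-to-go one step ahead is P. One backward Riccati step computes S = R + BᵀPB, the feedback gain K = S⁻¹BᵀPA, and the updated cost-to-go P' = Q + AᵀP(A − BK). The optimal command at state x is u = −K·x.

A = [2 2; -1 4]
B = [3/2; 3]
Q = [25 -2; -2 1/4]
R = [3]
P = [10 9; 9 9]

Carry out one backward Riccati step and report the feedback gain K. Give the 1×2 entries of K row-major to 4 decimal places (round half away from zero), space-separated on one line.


BᵀP = [42.0000 40.5000]
S = R + BᵀPB = [3] + [184.5000] = [187.5000]
BᵀPA = [43.5000 246.0000]
K = S⁻¹·BᵀPA = [0.2320 1.3120]
A−BK = [1.6520 0.0320; -1.6960 0.0640]
AᵀP(A−BK) = [2.9080 0.9280; 0.9280 5.2480]
P' = Q + AᵀP(A−BK) = [27.9080 -1.0720; -1.0720 5.4980]
tr(P') = 33.4060

0.2320 1.3120


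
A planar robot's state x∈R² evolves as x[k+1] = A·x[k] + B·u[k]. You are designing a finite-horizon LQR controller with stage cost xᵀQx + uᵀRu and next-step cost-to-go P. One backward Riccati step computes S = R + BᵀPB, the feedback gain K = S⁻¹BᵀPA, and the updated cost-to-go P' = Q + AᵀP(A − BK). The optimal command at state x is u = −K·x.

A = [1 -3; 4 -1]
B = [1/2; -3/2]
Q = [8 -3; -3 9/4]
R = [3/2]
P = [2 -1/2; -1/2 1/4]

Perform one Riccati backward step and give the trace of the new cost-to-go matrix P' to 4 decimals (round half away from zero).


20.8726

BᵀP = [1.7500 -0.6250]
S = R + BᵀPB = [3/2] + [1.8125] = [3.3125]
BᵀPA = [-0.7500 -4.6250]
K = S⁻¹·BᵀPA = [-0.2264 -1.3962]
A−BK = [1.1132 -2.3019; 3.6604 -3.0943]
AᵀP(A−BK) = [1.8302 -1.5472; -1.5472 8.7925]
P' = Q + AᵀP(A−BK) = [9.8302 -4.5472; -4.5472 11.0425]
tr(P') = 20.8726


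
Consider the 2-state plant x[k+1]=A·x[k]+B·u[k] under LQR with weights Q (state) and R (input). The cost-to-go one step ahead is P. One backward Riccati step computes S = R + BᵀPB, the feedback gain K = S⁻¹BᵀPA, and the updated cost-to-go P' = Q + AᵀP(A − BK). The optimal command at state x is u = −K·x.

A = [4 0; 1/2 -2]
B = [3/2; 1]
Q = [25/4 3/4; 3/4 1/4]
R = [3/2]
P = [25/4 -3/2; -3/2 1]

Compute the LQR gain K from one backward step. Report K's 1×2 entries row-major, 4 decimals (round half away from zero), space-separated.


BᵀP = [7.8750 -1.2500]
S = R + BᵀPB = [3/2] + [10.5625] = [12.0625]
BᵀPA = [30.8750 2.5000]
K = S⁻¹·BᵀPA = [2.5596 0.2073]
A−BK = [0.1606 -0.3109; -2.0596 -2.2073]
AᵀP(A−BK) = [15.2228 4.6010; 4.6010 3.4819]
P' = Q + AᵀP(A−BK) = [21.4728 5.3510; 5.3510 3.7319]
tr(P') = 25.2047

2.5596 0.2073


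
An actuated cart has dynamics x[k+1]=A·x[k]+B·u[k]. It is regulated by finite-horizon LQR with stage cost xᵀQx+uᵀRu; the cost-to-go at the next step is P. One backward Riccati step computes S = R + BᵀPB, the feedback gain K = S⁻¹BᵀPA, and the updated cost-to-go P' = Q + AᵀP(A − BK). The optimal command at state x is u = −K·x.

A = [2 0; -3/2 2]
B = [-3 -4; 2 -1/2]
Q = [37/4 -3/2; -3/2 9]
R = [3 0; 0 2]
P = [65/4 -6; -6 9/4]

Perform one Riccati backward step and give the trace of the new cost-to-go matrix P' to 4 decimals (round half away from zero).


19.0050

BᵀP = [-60.7500 22.5000; -62.0000 22.8750]
S = R + BᵀPB = [3 0; 0 2] + [227.2500 231.7500; 231.7500 236.5625] = [230.2500 231.7500; 231.7500 238.5625]
BᵀPA = [-155.2500 45.0000; -158.3125 45.7500]
K = S⁻¹·BᵀPA = [-0.2849 0.1087; -0.3868 0.0862]
A−BK = [-0.4020 0.6708; -1.1235 1.8256]
AᵀP(A−BK) = [0.5892 -0.2313; -0.2313 0.1659]
P' = Q + AᵀP(A−BK) = [9.8392 -1.7313; -1.7313 9.1659]
tr(P') = 19.0050


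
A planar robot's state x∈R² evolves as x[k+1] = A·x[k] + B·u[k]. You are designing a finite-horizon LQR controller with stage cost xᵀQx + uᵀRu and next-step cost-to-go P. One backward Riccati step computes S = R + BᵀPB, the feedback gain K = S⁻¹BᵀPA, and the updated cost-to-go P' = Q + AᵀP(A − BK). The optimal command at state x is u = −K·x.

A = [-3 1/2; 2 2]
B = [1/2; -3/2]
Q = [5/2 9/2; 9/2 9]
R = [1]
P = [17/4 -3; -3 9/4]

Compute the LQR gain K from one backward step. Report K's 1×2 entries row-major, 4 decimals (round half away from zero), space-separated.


BᵀP = [6.6250 -4.8750]
S = R + BᵀPB = [1] + [10.6250] = [11.6250]
BᵀPA = [-29.6250 -6.4375]
K = S⁻¹·BᵀPA = [-2.5484 -0.5538]
A−BK = [-1.7258 0.7769; -1.8226 1.1694]
AᵀP(A−BK) = [7.7540 1.2198; 1.2198 0.4976]
P' = Q + AᵀP(A−BK) = [10.2540 5.7198; 5.7198 9.4976]
tr(P') = 19.7517

-2.5484 -0.5538


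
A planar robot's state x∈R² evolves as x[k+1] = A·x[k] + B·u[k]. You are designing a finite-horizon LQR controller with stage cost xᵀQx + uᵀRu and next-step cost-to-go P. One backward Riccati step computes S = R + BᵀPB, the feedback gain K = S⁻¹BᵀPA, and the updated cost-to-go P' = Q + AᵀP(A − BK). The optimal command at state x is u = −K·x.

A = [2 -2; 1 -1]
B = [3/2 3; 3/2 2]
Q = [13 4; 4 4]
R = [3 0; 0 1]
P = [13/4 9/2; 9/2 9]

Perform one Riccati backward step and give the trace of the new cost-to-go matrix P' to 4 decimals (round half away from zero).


17.7801

BᵀP = [11.6250 20.2500; 18.7500 31.5000]
S = R + BᵀPB = [3 0; 0 1] + [47.8125 75.3750; 75.3750 119.2500] = [50.8125 75.3750; 75.3750 120.2500]
BᵀPA = [43.5000 -43.5000; 69.0000 -69.0000]
K = S⁻¹·BᵀPA = [0.0700 -0.0700; 0.5300 -0.5300]
A−BK = [0.3052 -0.3052; -0.1648 0.1648]
AᵀP(A−BK) = [0.3900 -0.3900; -0.3900 0.3900]
P' = Q + AᵀP(A−BK) = [13.3900 3.6100; 3.6100 4.3900]
tr(P') = 17.7801


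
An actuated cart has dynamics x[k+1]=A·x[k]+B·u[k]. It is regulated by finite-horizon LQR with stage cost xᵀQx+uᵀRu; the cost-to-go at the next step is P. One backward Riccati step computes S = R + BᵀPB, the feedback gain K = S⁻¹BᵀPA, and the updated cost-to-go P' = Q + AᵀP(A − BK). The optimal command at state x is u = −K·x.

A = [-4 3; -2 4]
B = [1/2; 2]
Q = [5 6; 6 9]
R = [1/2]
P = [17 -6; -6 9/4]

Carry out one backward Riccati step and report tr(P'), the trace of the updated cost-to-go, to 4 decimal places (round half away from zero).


163.2857

BᵀP = [-3.5000 1.5000]
S = R + BᵀPB = [1/2] + [1.2500] = [1.7500]
BᵀPA = [11.0000 -4.5000]
K = S⁻¹·BᵀPA = [6.2857 -2.5714]
A−BK = [-7.1429 4.2857; -14.5714 9.1429]
AᵀP(A−BK) = [115.8571 -61.7143; -61.7143 33.4286]
P' = Q + AᵀP(A−BK) = [120.8571 -55.7143; -55.7143 42.4286]
tr(P') = 163.2857


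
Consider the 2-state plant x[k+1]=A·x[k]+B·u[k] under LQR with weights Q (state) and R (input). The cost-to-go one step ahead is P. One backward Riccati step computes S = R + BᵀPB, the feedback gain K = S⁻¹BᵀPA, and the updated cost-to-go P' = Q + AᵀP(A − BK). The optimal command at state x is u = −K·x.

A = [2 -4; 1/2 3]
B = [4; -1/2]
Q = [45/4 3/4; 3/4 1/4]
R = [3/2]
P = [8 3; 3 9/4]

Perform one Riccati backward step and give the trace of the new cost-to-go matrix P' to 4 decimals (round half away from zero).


BᵀP = [30.5000 10.8750]
S = R + BᵀPB = [3/2] + [116.5625] = [118.0625]
BᵀPA = [66.4375 -89.3750]
K = S⁻¹·BᵀPA = [0.5627 -0.7570]
A−BK = [-0.2509 -0.9719; 0.7814 2.6215]
AᵀP(A−BK) = [1.1760 1.6691; 1.6691 8.5918]
P' = Q + AᵀP(A−BK) = [12.4260 2.4191; 2.4191 8.8418]
tr(P') = 21.2679

21.2679


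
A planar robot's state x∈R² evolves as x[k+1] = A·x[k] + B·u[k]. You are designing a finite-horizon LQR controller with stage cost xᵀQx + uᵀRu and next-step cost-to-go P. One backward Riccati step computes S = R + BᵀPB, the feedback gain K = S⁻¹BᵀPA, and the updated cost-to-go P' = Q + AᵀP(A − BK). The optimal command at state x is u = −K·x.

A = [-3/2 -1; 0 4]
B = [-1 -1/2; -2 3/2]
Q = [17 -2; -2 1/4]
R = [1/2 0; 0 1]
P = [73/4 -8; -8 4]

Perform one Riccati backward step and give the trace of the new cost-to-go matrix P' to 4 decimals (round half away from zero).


BᵀP = [-2.2500 0.0000; -21.1250 10.0000]
S = R + BᵀPB = [1/2 0; 0 1] + [2.2500 1.1250; 1.1250 25.5625] = [2.7500 1.1250; 1.1250 26.5625]
BᵀPA = [3.3750 2.2500; 31.6875 61.1250]
K = S⁻¹·BᵀPA = [0.7523 -0.1254; 1.1611 2.3065]
A−BK = [-0.1672 0.0279; -0.2370 0.2895]
AᵀP(A−BK) = [1.7318 2.7114; 2.7114 5.5481]
P' = Q + AᵀP(A−BK) = [18.7318 0.7114; 0.7114 5.7981]
tr(P') = 24.5299

24.5299


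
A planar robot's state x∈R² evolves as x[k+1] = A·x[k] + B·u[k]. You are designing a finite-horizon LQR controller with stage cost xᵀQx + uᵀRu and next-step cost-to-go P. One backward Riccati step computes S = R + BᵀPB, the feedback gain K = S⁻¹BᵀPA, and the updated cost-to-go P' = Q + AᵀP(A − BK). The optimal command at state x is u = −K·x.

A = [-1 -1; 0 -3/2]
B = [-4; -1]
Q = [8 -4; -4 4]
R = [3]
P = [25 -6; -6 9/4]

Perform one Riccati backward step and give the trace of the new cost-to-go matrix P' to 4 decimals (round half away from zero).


BᵀP = [-94.0000 21.7500]
S = R + BᵀPB = [3] + [354.2500] = [357.2500]
BᵀPA = [94.0000 61.3750]
K = S⁻¹·BᵀPA = [0.2631 0.1718]
A−BK = [0.0525 -0.3128; 0.2631 -1.3282]
AᵀP(A−BK) = [0.2666 -0.1491; -0.1491 1.5184]
P' = Q + AᵀP(A−BK) = [8.2666 -4.1491; -4.1491 5.5184]
tr(P') = 13.7850

13.7850


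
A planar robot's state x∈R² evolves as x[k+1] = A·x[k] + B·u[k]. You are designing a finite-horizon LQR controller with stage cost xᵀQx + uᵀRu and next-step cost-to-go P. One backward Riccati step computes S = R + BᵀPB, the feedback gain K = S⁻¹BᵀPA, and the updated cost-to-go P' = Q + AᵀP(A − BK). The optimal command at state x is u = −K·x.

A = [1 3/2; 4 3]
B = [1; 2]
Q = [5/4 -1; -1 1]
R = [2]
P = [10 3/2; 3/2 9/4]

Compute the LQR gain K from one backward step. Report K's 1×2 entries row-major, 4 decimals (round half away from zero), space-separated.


BᵀP = [13.0000 6.0000]
S = R + BᵀPB = [2] + [25.0000] = [27.0000]
BᵀPA = [37.0000 37.5000]
K = S⁻¹·BᵀPA = [1.3704 1.3889]
A−BK = [-0.3704 0.1111; 1.2593 0.2222]
AᵀP(A−BK) = [7.2963 4.1111; 4.1111 4.1667]
P' = Q + AᵀP(A−BK) = [8.5463 3.1111; 3.1111 5.1667]
tr(P') = 13.7130

1.3704 1.3889


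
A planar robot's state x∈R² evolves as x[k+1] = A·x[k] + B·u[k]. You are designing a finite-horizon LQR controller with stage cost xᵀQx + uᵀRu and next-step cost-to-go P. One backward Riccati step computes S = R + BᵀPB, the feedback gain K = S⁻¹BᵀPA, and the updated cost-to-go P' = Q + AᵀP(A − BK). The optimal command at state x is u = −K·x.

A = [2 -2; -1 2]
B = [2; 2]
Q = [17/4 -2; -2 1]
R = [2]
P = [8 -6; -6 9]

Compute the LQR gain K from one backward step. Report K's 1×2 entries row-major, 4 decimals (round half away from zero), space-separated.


0.0909 0.1818

BᵀP = [4.0000 6.0000]
S = R + BᵀPB = [2] + [20.0000] = [22.0000]
BᵀPA = [2.0000 4.0000]
K = S⁻¹·BᵀPA = [0.0909 0.1818]
A−BK = [1.8182 -2.3636; -1.1818 1.6364]
AᵀP(A−BK) = [64.8182 -86.3636; -86.3636 115.2727]
P' = Q + AᵀP(A−BK) = [69.0682 -88.3636; -88.3636 116.2727]
tr(P') = 185.3409


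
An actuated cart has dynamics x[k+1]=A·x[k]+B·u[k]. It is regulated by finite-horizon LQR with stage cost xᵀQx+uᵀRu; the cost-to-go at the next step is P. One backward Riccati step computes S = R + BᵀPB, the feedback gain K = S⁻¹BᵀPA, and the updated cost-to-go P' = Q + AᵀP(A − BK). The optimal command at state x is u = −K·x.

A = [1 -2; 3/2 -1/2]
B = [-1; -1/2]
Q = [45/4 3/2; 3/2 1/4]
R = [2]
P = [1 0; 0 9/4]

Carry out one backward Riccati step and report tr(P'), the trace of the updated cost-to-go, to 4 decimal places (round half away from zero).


18.2544

BᵀP = [-1.0000 -1.1250]
S = R + BᵀPB = [2] + [1.5625] = [3.5625]
BᵀPA = [-2.6875 2.5625]
K = S⁻¹·BᵀPA = [-0.7544 0.7193]
A−BK = [0.2456 -1.2807; 1.1228 -0.1404]
AᵀP(A−BK) = [4.0351 -1.7544; -1.7544 2.7193]
P' = Q + AᵀP(A−BK) = [15.2851 -0.2544; -0.2544 2.9693]
tr(P') = 18.2544


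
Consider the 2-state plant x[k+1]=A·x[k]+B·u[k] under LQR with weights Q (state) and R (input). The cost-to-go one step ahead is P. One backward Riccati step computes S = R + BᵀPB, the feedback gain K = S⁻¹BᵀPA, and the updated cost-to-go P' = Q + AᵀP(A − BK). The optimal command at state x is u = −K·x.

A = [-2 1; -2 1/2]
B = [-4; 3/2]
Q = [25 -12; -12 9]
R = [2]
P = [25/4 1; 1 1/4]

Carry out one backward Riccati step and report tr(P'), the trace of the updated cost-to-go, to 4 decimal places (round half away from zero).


BᵀP = [-23.5000 -3.6250]
S = R + BᵀPB = [2] + [88.5625] = [90.5625]
BᵀPA = [54.2500 -25.3125]
K = S⁻¹·BᵀPA = [0.5990 -0.2795]
A−BK = [0.3961 -0.1180; -2.8986 0.9193]
AᵀP(A−BK) = [1.5024 -0.5870; -0.5870 0.2376]
P' = Q + AᵀP(A−BK) = [26.5024 -12.5870; -12.5870 9.2376]
tr(P') = 35.7400

35.7400


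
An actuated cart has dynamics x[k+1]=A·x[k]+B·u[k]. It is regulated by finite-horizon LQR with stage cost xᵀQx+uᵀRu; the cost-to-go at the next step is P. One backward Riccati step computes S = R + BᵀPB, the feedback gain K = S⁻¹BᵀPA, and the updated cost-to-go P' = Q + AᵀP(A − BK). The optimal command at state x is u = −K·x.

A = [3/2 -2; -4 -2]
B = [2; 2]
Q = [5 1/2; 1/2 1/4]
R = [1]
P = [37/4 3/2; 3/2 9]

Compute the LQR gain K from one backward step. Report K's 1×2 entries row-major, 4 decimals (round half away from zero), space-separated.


-0.6017 -0.9884

BᵀP = [21.5000 21.0000]
S = R + BᵀPB = [1] + [85.0000] = [86.0000]
BᵀPA = [-51.7500 -85.0000]
K = S⁻¹·BᵀPA = [-0.6017 -0.9884]
A−BK = [2.7035 -0.0233; -2.7965 -0.0233]
AᵀP(A−BK) = [115.6722 0.6017; 0.6017 0.9884]
P' = Q + AᵀP(A−BK) = [120.6722 1.1017; 1.1017 1.2384]
tr(P') = 121.9106


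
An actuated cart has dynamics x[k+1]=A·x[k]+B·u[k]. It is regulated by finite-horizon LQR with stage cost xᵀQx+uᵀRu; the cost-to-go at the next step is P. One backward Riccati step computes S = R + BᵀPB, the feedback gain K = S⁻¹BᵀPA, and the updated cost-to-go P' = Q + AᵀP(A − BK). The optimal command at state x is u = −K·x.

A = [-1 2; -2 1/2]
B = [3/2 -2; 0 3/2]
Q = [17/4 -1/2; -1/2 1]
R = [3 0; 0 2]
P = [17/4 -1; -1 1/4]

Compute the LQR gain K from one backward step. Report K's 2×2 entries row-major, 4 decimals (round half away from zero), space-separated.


BᵀP = [6.3750 -1.5000; -10.0000 2.3750]
S = R + BᵀPB = [3 0; 0 2] + [9.5625 -15.0000; -15.0000 23.5625] = [12.5625 -15.0000; -15.0000 25.5625]
BᵀPA = [-3.3750 12.0000; 5.2500 -18.8125]
K = S⁻¹·BᵀPA = [-0.0783 0.2555; 0.1595 -0.5860]
A−BK = [-0.5637 0.4447; -2.2392 1.3790]
AᵀP(A−BK) = [0.1487 -0.3111; -0.3111 0.9721]
P' = Q + AᵀP(A−BK) = [4.3987 -0.8111; -0.8111 1.9721]
tr(P') = 6.3708

-0.0783 0.2555 0.1595 -0.5860


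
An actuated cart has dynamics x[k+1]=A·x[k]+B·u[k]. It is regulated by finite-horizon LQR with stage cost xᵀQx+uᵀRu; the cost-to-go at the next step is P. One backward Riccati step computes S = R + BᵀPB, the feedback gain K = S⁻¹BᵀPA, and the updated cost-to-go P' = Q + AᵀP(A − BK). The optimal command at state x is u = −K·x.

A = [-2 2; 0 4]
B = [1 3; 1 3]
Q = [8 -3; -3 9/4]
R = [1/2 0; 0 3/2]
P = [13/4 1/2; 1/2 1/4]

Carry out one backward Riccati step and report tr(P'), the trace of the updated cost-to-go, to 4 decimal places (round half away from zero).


12.2500

BᵀP = [3.7500 0.7500; 11.2500 2.2500]
S = R + BᵀPB = [1/2 0; 0 3/2] + [4.5000 13.5000; 13.5000 40.5000] = [5.0000 13.5000; 13.5000 42.0000]
BᵀPA = [-7.5000 10.5000; -22.5000 31.5000]
K = S⁻¹·BᵀPA = [-0.4054 0.5676; -0.4054 0.5676]
A−BK = [-0.3784 -0.2703; 1.6216 1.7297]
AᵀP(A−BK) = [0.8378 0.0270; 0.0270 1.1622]
P' = Q + AᵀP(A−BK) = [8.8378 -2.9730; -2.9730 3.4122]
tr(P') = 12.2500


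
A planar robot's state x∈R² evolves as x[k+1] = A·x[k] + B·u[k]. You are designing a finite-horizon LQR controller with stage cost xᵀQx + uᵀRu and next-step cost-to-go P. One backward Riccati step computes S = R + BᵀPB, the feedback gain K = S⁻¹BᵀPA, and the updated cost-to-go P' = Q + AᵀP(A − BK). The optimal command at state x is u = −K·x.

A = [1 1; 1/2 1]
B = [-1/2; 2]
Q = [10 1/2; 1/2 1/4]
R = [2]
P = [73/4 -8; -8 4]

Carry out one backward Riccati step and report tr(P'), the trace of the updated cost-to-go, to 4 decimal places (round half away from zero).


BᵀP = [-25.1250 12.0000]
S = R + BᵀPB = [2] + [36.5625] = [38.5625]
BᵀPA = [-19.1250 -13.1250]
K = S⁻¹·BᵀPA = [-0.4959 -0.3404]
A−BK = [0.7520 0.8298; 1.4919 1.6807]
AᵀP(A−BK) = [1.7650 1.7407; 1.7407 1.7828]
P' = Q + AᵀP(A−BK) = [11.7650 2.2407; 2.2407 2.0328]
tr(P') = 13.7978

13.7978


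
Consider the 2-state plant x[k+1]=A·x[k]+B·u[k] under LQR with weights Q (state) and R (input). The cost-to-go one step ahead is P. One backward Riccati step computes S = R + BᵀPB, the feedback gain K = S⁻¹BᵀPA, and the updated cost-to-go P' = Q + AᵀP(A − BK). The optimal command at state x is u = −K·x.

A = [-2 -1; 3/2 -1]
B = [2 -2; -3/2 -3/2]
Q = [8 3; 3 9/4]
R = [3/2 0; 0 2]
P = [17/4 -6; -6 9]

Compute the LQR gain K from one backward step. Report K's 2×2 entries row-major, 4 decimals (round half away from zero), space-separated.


BᵀP = [17.5000 -25.5000; 0.5000 -1.5000]
S = R + BᵀPB = [3/2 0; 0 2] + [73.2500 3.2500; 3.2500 1.2500] = [74.7500 3.2500; 3.2500 3.2500]
BᵀPA = [-73.2500 8.0000; -3.2500 1.0000]
K = S⁻¹·BᵀPA = [-0.9790 0.0979; -0.0210 0.2098]
A−BK = [-0.0839 -0.7762; 0.0000 -0.5385]
AᵀP(A−BK) = [1.4685 -0.1469; -0.1469 0.2570]
P' = Q + AᵀP(A−BK) = [9.4685 2.8531; 2.8531 2.5070]
tr(P') = 11.9755

-0.9790 0.0979 -0.0210 0.2098


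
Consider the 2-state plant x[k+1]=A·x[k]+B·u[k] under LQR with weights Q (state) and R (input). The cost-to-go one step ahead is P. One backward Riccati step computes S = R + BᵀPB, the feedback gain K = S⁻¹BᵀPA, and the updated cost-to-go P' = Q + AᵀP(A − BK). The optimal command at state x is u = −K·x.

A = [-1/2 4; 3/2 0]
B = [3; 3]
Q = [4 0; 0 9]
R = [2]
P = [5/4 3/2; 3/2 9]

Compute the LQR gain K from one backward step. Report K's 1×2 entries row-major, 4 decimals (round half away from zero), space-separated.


BᵀP = [8.2500 31.5000]
S = R + BᵀPB = [2] + [119.2500] = [121.2500]
BᵀPA = [43.1250 33.0000]
K = S⁻¹·BᵀPA = [0.3557 0.2722]
A−BK = [-1.5670 3.1835; 0.4330 -0.8165]
AᵀP(A−BK) = [2.9742 -5.2371; -5.2371 11.0186]
P' = Q + AᵀP(A−BK) = [6.9742 -5.2371; -5.2371 20.0186]
tr(P') = 26.9928

0.3557 0.2722


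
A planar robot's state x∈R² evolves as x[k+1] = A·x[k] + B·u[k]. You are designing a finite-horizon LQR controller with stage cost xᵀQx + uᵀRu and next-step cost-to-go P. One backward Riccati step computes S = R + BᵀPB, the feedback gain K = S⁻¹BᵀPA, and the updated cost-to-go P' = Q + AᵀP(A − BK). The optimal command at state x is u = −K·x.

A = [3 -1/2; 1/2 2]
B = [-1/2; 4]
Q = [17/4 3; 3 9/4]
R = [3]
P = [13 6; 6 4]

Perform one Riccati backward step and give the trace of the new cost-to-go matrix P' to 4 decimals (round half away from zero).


BᵀP = [17.5000 13.0000]
S = R + BᵀPB = [3] + [43.2500] = [46.2500]
BᵀPA = [59.0000 17.2500]
K = S⁻¹·BᵀPA = [1.2757 0.3730]
A−BK = [3.6378 -0.3135; -4.6027 0.5081]
AᵀP(A−BK) = [60.7351 -3.0054; -3.0054 0.8162]
P' = Q + AᵀP(A−BK) = [64.9851 -0.0054; -0.0054 3.0662]
tr(P') = 68.0514

68.0514
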